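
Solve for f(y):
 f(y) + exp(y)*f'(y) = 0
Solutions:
 f(y) = C1*exp(exp(-y))


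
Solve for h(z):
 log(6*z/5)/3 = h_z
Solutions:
 h(z) = C1 + z*log(z)/3 - z*log(5)/3 - z/3 + z*log(6)/3


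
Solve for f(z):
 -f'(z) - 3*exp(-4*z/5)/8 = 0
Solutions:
 f(z) = C1 + 15*exp(-4*z/5)/32


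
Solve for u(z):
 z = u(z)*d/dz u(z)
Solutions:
 u(z) = -sqrt(C1 + z^2)
 u(z) = sqrt(C1 + z^2)


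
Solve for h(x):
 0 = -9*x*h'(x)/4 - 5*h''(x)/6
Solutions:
 h(x) = C1 + C2*erf(3*sqrt(15)*x/10)


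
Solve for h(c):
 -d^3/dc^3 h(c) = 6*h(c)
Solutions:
 h(c) = C3*exp(-6^(1/3)*c) + (C1*sin(2^(1/3)*3^(5/6)*c/2) + C2*cos(2^(1/3)*3^(5/6)*c/2))*exp(6^(1/3)*c/2)


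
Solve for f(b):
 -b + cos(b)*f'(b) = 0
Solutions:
 f(b) = C1 + Integral(b/cos(b), b)


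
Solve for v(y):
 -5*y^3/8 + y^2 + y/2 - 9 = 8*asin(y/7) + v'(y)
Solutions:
 v(y) = C1 - 5*y^4/32 + y^3/3 + y^2/4 - 8*y*asin(y/7) - 9*y - 8*sqrt(49 - y^2)


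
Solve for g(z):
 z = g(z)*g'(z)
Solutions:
 g(z) = -sqrt(C1 + z^2)
 g(z) = sqrt(C1 + z^2)


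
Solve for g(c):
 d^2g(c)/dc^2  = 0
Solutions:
 g(c) = C1 + C2*c


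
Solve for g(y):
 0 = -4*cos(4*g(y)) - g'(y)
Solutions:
 g(y) = -asin((C1 + exp(32*y))/(C1 - exp(32*y)))/4 + pi/4
 g(y) = asin((C1 + exp(32*y))/(C1 - exp(32*y)))/4


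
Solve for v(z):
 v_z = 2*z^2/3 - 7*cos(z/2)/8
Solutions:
 v(z) = C1 + 2*z^3/9 - 7*sin(z/2)/4


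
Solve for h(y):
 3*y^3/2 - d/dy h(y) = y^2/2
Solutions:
 h(y) = C1 + 3*y^4/8 - y^3/6


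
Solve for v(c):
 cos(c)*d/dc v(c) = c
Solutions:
 v(c) = C1 + Integral(c/cos(c), c)


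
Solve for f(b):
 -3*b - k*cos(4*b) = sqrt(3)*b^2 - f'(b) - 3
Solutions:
 f(b) = C1 + sqrt(3)*b^3/3 + 3*b^2/2 - 3*b + k*sin(4*b)/4


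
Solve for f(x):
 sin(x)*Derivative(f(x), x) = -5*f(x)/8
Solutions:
 f(x) = C1*(cos(x) + 1)^(5/16)/(cos(x) - 1)^(5/16)


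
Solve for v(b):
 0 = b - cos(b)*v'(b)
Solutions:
 v(b) = C1 + Integral(b/cos(b), b)


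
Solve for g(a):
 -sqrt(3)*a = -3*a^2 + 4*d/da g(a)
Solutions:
 g(a) = C1 + a^3/4 - sqrt(3)*a^2/8


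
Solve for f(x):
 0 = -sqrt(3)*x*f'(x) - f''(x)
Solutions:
 f(x) = C1 + C2*erf(sqrt(2)*3^(1/4)*x/2)


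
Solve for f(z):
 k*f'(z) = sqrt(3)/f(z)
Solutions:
 f(z) = -sqrt(C1 + 2*sqrt(3)*z/k)
 f(z) = sqrt(C1 + 2*sqrt(3)*z/k)


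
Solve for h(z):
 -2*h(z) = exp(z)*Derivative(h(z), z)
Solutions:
 h(z) = C1*exp(2*exp(-z))


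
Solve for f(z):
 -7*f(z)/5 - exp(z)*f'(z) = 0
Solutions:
 f(z) = C1*exp(7*exp(-z)/5)


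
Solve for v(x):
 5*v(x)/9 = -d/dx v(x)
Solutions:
 v(x) = C1*exp(-5*x/9)


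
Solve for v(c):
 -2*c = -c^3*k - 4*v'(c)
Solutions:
 v(c) = C1 - c^4*k/16 + c^2/4


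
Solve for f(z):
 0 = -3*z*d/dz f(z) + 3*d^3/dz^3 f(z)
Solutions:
 f(z) = C1 + Integral(C2*airyai(z) + C3*airybi(z), z)


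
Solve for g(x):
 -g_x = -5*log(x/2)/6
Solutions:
 g(x) = C1 + 5*x*log(x)/6 - 5*x/6 - 5*x*log(2)/6


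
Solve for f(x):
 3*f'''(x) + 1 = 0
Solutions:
 f(x) = C1 + C2*x + C3*x^2 - x^3/18


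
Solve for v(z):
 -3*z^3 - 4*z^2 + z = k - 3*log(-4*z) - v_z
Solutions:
 v(z) = C1 + 3*z^4/4 + 4*z^3/3 - z^2/2 + z*(k - 6*log(2) + 3) - 3*z*log(-z)


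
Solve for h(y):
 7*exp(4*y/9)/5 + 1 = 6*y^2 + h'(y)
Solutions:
 h(y) = C1 - 2*y^3 + y + 63*exp(4*y/9)/20


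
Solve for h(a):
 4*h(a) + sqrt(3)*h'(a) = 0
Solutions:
 h(a) = C1*exp(-4*sqrt(3)*a/3)


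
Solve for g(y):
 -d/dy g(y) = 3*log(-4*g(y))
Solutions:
 Integral(1/(log(-_y) + 2*log(2)), (_y, g(y)))/3 = C1 - y


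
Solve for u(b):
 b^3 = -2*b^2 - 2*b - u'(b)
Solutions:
 u(b) = C1 - b^4/4 - 2*b^3/3 - b^2


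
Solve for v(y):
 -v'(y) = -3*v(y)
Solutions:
 v(y) = C1*exp(3*y)


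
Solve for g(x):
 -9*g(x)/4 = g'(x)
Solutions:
 g(x) = C1*exp(-9*x/4)


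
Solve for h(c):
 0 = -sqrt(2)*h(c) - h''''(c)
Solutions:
 h(c) = (C1*sin(2^(5/8)*c/2) + C2*cos(2^(5/8)*c/2))*exp(-2^(5/8)*c/2) + (C3*sin(2^(5/8)*c/2) + C4*cos(2^(5/8)*c/2))*exp(2^(5/8)*c/2)


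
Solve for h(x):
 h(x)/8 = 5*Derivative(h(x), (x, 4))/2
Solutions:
 h(x) = C1*exp(-sqrt(2)*5^(3/4)*x/10) + C2*exp(sqrt(2)*5^(3/4)*x/10) + C3*sin(sqrt(2)*5^(3/4)*x/10) + C4*cos(sqrt(2)*5^(3/4)*x/10)


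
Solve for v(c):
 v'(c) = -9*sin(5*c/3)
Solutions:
 v(c) = C1 + 27*cos(5*c/3)/5


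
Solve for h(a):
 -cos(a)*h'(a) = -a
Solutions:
 h(a) = C1 + Integral(a/cos(a), a)


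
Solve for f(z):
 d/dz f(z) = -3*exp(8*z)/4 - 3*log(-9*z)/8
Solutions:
 f(z) = C1 - 3*z*log(-z)/8 + 3*z*(1 - 2*log(3))/8 - 3*exp(8*z)/32


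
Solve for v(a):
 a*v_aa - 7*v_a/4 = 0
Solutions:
 v(a) = C1 + C2*a^(11/4)


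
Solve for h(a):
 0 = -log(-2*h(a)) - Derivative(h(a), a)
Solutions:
 Integral(1/(log(-_y) + log(2)), (_y, h(a))) = C1 - a


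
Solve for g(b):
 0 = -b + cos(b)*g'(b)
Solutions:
 g(b) = C1 + Integral(b/cos(b), b)


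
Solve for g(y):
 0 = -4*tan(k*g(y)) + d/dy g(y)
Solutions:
 g(y) = Piecewise((-asin(exp(C1*k + 4*k*y))/k + pi/k, Ne(k, 0)), (nan, True))
 g(y) = Piecewise((asin(exp(C1*k + 4*k*y))/k, Ne(k, 0)), (nan, True))


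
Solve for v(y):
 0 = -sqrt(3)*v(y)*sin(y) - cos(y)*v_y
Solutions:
 v(y) = C1*cos(y)^(sqrt(3))


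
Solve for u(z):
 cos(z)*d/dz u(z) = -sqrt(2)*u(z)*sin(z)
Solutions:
 u(z) = C1*cos(z)^(sqrt(2))


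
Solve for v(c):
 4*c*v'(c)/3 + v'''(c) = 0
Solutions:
 v(c) = C1 + Integral(C2*airyai(-6^(2/3)*c/3) + C3*airybi(-6^(2/3)*c/3), c)


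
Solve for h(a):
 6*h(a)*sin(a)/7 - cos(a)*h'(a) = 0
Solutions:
 h(a) = C1/cos(a)^(6/7)


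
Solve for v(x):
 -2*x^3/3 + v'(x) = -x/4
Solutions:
 v(x) = C1 + x^4/6 - x^2/8


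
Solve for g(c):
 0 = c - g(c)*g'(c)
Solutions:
 g(c) = -sqrt(C1 + c^2)
 g(c) = sqrt(C1 + c^2)


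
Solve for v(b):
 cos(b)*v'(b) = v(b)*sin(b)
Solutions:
 v(b) = C1/cos(b)


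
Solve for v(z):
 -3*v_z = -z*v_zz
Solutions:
 v(z) = C1 + C2*z^4


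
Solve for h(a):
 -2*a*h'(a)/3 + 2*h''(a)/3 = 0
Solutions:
 h(a) = C1 + C2*erfi(sqrt(2)*a/2)


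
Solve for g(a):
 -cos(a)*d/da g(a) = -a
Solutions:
 g(a) = C1 + Integral(a/cos(a), a)


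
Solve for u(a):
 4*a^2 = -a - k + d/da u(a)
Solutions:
 u(a) = C1 + 4*a^3/3 + a^2/2 + a*k


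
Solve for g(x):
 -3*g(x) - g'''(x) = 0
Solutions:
 g(x) = C3*exp(-3^(1/3)*x) + (C1*sin(3^(5/6)*x/2) + C2*cos(3^(5/6)*x/2))*exp(3^(1/3)*x/2)


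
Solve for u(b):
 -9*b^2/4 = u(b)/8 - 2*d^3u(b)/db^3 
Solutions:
 u(b) = C3*exp(2^(2/3)*b/4) - 18*b^2 + (C1*sin(2^(2/3)*sqrt(3)*b/8) + C2*cos(2^(2/3)*sqrt(3)*b/8))*exp(-2^(2/3)*b/8)


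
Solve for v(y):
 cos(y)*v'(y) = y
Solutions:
 v(y) = C1 + Integral(y/cos(y), y)


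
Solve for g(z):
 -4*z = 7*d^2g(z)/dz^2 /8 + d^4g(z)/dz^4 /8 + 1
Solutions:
 g(z) = C1 + C2*z + C3*sin(sqrt(7)*z) + C4*cos(sqrt(7)*z) - 16*z^3/21 - 4*z^2/7


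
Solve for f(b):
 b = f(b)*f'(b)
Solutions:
 f(b) = -sqrt(C1 + b^2)
 f(b) = sqrt(C1 + b^2)


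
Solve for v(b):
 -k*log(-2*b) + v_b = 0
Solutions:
 v(b) = C1 + b*k*log(-b) + b*k*(-1 + log(2))


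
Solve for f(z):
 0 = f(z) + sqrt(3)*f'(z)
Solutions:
 f(z) = C1*exp(-sqrt(3)*z/3)


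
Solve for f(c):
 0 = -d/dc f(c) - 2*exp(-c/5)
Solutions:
 f(c) = C1 + 10*exp(-c/5)


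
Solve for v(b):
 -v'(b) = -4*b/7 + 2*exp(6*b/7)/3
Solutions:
 v(b) = C1 + 2*b^2/7 - 7*exp(6*b/7)/9


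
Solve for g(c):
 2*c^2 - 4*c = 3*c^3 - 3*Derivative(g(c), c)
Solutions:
 g(c) = C1 + c^4/4 - 2*c^3/9 + 2*c^2/3


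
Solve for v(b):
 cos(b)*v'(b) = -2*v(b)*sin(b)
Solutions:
 v(b) = C1*cos(b)^2


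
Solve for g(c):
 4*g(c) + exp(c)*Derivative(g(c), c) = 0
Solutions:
 g(c) = C1*exp(4*exp(-c))


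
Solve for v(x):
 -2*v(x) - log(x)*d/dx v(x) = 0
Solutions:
 v(x) = C1*exp(-2*li(x))


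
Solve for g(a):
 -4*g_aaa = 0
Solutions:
 g(a) = C1 + C2*a + C3*a^2


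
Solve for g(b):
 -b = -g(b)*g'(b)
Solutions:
 g(b) = -sqrt(C1 + b^2)
 g(b) = sqrt(C1 + b^2)


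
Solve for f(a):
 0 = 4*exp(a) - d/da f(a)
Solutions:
 f(a) = C1 + 4*exp(a)


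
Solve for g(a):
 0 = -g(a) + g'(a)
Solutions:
 g(a) = C1*exp(a)


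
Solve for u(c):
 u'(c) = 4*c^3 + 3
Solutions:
 u(c) = C1 + c^4 + 3*c


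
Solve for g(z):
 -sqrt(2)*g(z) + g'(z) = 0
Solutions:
 g(z) = C1*exp(sqrt(2)*z)


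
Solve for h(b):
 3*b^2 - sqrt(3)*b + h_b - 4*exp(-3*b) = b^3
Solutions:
 h(b) = C1 + b^4/4 - b^3 + sqrt(3)*b^2/2 - 4*exp(-3*b)/3


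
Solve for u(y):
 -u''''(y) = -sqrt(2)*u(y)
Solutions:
 u(y) = C1*exp(-2^(1/8)*y) + C2*exp(2^(1/8)*y) + C3*sin(2^(1/8)*y) + C4*cos(2^(1/8)*y)


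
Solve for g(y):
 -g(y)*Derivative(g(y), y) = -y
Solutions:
 g(y) = -sqrt(C1 + y^2)
 g(y) = sqrt(C1 + y^2)


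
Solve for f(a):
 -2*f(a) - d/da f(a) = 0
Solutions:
 f(a) = C1*exp(-2*a)


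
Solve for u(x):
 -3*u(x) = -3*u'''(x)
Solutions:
 u(x) = C3*exp(x) + (C1*sin(sqrt(3)*x/2) + C2*cos(sqrt(3)*x/2))*exp(-x/2)


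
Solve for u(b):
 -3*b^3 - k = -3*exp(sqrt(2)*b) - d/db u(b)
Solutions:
 u(b) = C1 + 3*b^4/4 + b*k - 3*sqrt(2)*exp(sqrt(2)*b)/2


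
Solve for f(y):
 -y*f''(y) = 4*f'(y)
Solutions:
 f(y) = C1 + C2/y^3


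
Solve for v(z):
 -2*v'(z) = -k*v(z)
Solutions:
 v(z) = C1*exp(k*z/2)


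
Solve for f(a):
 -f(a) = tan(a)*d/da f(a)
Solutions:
 f(a) = C1/sin(a)


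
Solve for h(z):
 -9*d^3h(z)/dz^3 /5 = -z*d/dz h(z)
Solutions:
 h(z) = C1 + Integral(C2*airyai(15^(1/3)*z/3) + C3*airybi(15^(1/3)*z/3), z)


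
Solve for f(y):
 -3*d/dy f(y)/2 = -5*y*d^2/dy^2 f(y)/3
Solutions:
 f(y) = C1 + C2*y^(19/10)


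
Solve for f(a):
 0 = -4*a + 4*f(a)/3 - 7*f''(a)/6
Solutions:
 f(a) = C1*exp(-2*sqrt(14)*a/7) + C2*exp(2*sqrt(14)*a/7) + 3*a


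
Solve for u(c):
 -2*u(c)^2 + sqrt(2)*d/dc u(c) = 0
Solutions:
 u(c) = -1/(C1 + sqrt(2)*c)


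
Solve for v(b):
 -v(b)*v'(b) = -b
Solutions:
 v(b) = -sqrt(C1 + b^2)
 v(b) = sqrt(C1 + b^2)


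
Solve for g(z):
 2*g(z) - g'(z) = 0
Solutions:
 g(z) = C1*exp(2*z)


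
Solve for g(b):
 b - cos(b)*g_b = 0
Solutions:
 g(b) = C1 + Integral(b/cos(b), b)


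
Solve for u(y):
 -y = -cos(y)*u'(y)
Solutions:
 u(y) = C1 + Integral(y/cos(y), y)


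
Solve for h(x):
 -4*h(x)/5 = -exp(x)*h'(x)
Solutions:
 h(x) = C1*exp(-4*exp(-x)/5)


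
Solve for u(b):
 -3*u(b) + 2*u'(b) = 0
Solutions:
 u(b) = C1*exp(3*b/2)


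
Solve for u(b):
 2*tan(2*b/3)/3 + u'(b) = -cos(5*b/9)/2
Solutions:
 u(b) = C1 + log(cos(2*b/3)) - 9*sin(5*b/9)/10


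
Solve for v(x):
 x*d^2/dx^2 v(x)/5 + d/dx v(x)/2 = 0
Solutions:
 v(x) = C1 + C2/x^(3/2)


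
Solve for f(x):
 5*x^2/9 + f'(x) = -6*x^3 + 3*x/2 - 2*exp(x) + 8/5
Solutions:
 f(x) = C1 - 3*x^4/2 - 5*x^3/27 + 3*x^2/4 + 8*x/5 - 2*exp(x)


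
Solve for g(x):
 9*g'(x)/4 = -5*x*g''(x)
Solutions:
 g(x) = C1 + C2*x^(11/20)


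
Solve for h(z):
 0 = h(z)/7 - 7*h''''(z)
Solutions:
 h(z) = C1*exp(-sqrt(7)*z/7) + C2*exp(sqrt(7)*z/7) + C3*sin(sqrt(7)*z/7) + C4*cos(sqrt(7)*z/7)


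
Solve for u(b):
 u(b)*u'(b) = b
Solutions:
 u(b) = -sqrt(C1 + b^2)
 u(b) = sqrt(C1 + b^2)


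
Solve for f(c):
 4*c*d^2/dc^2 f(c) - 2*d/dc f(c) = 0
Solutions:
 f(c) = C1 + C2*c^(3/2)


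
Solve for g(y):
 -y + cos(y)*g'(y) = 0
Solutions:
 g(y) = C1 + Integral(y/cos(y), y)


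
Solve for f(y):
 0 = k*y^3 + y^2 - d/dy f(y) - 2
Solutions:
 f(y) = C1 + k*y^4/4 + y^3/3 - 2*y


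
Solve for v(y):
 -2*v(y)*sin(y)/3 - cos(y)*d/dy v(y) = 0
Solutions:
 v(y) = C1*cos(y)^(2/3)


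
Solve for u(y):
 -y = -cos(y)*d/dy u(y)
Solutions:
 u(y) = C1 + Integral(y/cos(y), y)


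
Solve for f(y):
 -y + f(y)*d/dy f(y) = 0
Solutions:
 f(y) = -sqrt(C1 + y^2)
 f(y) = sqrt(C1 + y^2)


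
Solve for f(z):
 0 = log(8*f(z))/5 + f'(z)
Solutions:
 5*Integral(1/(log(_y) + 3*log(2)), (_y, f(z))) = C1 - z


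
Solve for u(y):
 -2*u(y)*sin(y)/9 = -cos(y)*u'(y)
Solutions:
 u(y) = C1/cos(y)^(2/9)


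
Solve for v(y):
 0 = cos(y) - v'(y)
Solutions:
 v(y) = C1 + sin(y)


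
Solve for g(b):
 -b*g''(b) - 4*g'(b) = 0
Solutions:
 g(b) = C1 + C2/b^3


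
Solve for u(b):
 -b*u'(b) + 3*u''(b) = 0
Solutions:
 u(b) = C1 + C2*erfi(sqrt(6)*b/6)


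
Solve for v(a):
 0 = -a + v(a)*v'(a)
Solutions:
 v(a) = -sqrt(C1 + a^2)
 v(a) = sqrt(C1 + a^2)


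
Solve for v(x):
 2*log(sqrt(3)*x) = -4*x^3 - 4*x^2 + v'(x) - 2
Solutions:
 v(x) = C1 + x^4 + 4*x^3/3 + 2*x*log(x) + x*log(3)


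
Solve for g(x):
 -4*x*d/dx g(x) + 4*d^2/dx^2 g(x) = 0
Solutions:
 g(x) = C1 + C2*erfi(sqrt(2)*x/2)


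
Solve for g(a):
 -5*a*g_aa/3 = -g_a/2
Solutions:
 g(a) = C1 + C2*a^(13/10)


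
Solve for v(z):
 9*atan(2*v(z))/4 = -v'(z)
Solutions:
 Integral(1/atan(2*_y), (_y, v(z))) = C1 - 9*z/4


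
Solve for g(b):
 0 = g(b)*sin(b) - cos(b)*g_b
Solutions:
 g(b) = C1/cos(b)


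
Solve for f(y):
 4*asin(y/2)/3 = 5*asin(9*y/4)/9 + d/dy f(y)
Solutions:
 f(y) = C1 + 4*y*asin(y/2)/3 - 5*y*asin(9*y/4)/9 + 4*sqrt(4 - y^2)/3 - 5*sqrt(16 - 81*y^2)/81


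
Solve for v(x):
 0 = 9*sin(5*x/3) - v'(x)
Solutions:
 v(x) = C1 - 27*cos(5*x/3)/5


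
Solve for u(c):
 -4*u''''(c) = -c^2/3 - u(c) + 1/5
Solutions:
 u(c) = C1*exp(-sqrt(2)*c/2) + C2*exp(sqrt(2)*c/2) + C3*sin(sqrt(2)*c/2) + C4*cos(sqrt(2)*c/2) - c^2/3 + 1/5


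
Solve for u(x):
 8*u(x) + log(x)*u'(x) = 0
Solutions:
 u(x) = C1*exp(-8*li(x))


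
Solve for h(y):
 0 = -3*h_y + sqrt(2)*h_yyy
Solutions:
 h(y) = C1 + C2*exp(-2^(3/4)*sqrt(3)*y/2) + C3*exp(2^(3/4)*sqrt(3)*y/2)


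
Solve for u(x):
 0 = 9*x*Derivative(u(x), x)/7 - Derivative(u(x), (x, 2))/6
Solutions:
 u(x) = C1 + C2*erfi(3*sqrt(21)*x/7)


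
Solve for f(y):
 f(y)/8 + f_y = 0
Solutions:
 f(y) = C1*exp(-y/8)


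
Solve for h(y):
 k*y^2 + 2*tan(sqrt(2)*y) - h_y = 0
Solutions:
 h(y) = C1 + k*y^3/3 - sqrt(2)*log(cos(sqrt(2)*y))


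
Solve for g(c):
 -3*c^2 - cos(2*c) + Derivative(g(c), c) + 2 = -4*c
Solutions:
 g(c) = C1 + c^3 - 2*c^2 - 2*c + sin(2*c)/2


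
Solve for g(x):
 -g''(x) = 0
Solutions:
 g(x) = C1 + C2*x


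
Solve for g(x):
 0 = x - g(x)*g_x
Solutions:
 g(x) = -sqrt(C1 + x^2)
 g(x) = sqrt(C1 + x^2)


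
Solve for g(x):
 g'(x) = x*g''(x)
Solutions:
 g(x) = C1 + C2*x^2


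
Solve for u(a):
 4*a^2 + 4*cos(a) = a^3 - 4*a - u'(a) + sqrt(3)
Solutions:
 u(a) = C1 + a^4/4 - 4*a^3/3 - 2*a^2 + sqrt(3)*a - 4*sin(a)


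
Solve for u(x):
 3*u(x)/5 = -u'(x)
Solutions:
 u(x) = C1*exp(-3*x/5)


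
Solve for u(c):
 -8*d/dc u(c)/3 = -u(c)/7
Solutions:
 u(c) = C1*exp(3*c/56)


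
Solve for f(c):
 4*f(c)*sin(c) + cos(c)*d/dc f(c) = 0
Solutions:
 f(c) = C1*cos(c)^4


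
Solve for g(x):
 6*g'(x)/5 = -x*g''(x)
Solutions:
 g(x) = C1 + C2/x^(1/5)


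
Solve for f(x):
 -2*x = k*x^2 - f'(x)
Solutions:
 f(x) = C1 + k*x^3/3 + x^2


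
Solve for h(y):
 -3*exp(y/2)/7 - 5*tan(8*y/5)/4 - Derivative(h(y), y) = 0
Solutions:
 h(y) = C1 - 6*exp(y/2)/7 + 25*log(cos(8*y/5))/32


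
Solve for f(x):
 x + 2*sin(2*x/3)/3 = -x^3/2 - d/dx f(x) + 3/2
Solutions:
 f(x) = C1 - x^4/8 - x^2/2 + 3*x/2 + cos(2*x/3)


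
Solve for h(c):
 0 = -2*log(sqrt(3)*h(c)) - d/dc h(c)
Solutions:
 Integral(1/(2*log(_y) + log(3)), (_y, h(c))) = C1 - c


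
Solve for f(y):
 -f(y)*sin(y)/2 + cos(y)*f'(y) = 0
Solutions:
 f(y) = C1/sqrt(cos(y))


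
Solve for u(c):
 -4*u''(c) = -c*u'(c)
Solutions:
 u(c) = C1 + C2*erfi(sqrt(2)*c/4)


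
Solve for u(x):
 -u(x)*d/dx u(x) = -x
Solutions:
 u(x) = -sqrt(C1 + x^2)
 u(x) = sqrt(C1 + x^2)


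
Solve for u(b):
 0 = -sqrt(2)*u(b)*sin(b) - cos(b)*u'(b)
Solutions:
 u(b) = C1*cos(b)^(sqrt(2))


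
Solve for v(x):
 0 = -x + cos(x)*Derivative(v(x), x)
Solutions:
 v(x) = C1 + Integral(x/cos(x), x)


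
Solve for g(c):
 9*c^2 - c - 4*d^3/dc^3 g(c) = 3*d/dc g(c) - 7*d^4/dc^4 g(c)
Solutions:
 g(c) = C1 + C4*exp(c) + c^3 - c^2/6 - 8*c + (C2*sin(5*sqrt(3)*c/14) + C3*cos(5*sqrt(3)*c/14))*exp(-3*c/14)


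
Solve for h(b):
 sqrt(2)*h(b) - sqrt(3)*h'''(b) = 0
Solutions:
 h(b) = C3*exp(2^(1/6)*3^(5/6)*b/3) + (C1*sin(2^(1/6)*3^(1/3)*b/2) + C2*cos(2^(1/6)*3^(1/3)*b/2))*exp(-2^(1/6)*3^(5/6)*b/6)


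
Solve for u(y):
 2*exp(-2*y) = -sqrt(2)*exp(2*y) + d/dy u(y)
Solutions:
 u(y) = C1 + sqrt(2)*exp(2*y)/2 - exp(-2*y)


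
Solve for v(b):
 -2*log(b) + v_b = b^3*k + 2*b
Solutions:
 v(b) = C1 + b^4*k/4 + b^2 + 2*b*log(b) - 2*b


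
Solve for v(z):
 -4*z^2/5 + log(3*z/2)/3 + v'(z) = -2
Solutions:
 v(z) = C1 + 4*z^3/15 - z*log(z)/3 - 5*z/3 - z*log(3)/3 + z*log(2)/3


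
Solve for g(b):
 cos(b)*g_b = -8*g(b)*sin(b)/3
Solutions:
 g(b) = C1*cos(b)^(8/3)


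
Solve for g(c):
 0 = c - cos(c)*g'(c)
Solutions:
 g(c) = C1 + Integral(c/cos(c), c)


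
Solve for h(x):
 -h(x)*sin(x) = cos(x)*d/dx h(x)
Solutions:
 h(x) = C1*cos(x)


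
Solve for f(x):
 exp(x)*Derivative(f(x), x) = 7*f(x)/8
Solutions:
 f(x) = C1*exp(-7*exp(-x)/8)


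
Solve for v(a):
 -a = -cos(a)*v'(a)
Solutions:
 v(a) = C1 + Integral(a/cos(a), a)


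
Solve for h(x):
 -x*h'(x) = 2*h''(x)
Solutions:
 h(x) = C1 + C2*erf(x/2)


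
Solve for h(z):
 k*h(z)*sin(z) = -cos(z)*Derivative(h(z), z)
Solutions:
 h(z) = C1*exp(k*log(cos(z)))


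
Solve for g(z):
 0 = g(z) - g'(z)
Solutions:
 g(z) = C1*exp(z)


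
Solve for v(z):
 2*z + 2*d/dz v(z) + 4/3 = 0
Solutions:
 v(z) = C1 - z^2/2 - 2*z/3


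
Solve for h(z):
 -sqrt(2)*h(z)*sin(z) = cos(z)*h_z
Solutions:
 h(z) = C1*cos(z)^(sqrt(2))


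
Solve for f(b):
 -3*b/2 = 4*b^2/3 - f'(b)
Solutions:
 f(b) = C1 + 4*b^3/9 + 3*b^2/4


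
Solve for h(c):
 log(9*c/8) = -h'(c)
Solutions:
 h(c) = C1 - c*log(c) + c*log(8/9) + c


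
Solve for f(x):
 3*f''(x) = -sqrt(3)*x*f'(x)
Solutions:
 f(x) = C1 + C2*erf(sqrt(2)*3^(3/4)*x/6)


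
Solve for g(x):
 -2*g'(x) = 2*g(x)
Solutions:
 g(x) = C1*exp(-x)


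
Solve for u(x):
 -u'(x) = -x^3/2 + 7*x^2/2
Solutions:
 u(x) = C1 + x^4/8 - 7*x^3/6


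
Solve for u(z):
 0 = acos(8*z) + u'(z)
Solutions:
 u(z) = C1 - z*acos(8*z) + sqrt(1 - 64*z^2)/8


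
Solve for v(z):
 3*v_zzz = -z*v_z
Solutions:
 v(z) = C1 + Integral(C2*airyai(-3^(2/3)*z/3) + C3*airybi(-3^(2/3)*z/3), z)


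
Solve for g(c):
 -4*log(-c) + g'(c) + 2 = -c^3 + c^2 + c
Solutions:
 g(c) = C1 - c^4/4 + c^3/3 + c^2/2 + 4*c*log(-c) - 6*c


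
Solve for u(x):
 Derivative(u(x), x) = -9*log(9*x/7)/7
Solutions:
 u(x) = C1 - 9*x*log(x)/7 - 18*x*log(3)/7 + 9*x/7 + 9*x*log(7)/7


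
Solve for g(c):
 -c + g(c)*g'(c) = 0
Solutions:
 g(c) = -sqrt(C1 + c^2)
 g(c) = sqrt(C1 + c^2)


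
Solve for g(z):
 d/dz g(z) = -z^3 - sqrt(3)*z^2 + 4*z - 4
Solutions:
 g(z) = C1 - z^4/4 - sqrt(3)*z^3/3 + 2*z^2 - 4*z


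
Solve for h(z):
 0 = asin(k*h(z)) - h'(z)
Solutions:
 Integral(1/asin(_y*k), (_y, h(z))) = C1 + z


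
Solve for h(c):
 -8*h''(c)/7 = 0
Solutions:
 h(c) = C1 + C2*c


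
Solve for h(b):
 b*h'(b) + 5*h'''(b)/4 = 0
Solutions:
 h(b) = C1 + Integral(C2*airyai(-10^(2/3)*b/5) + C3*airybi(-10^(2/3)*b/5), b)


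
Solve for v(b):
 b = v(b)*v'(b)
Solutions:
 v(b) = -sqrt(C1 + b^2)
 v(b) = sqrt(C1 + b^2)


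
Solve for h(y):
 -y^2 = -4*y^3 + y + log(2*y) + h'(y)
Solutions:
 h(y) = C1 + y^4 - y^3/3 - y^2/2 - y*log(y) - y*log(2) + y


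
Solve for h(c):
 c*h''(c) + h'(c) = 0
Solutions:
 h(c) = C1 + C2*log(c)


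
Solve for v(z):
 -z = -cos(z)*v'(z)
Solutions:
 v(z) = C1 + Integral(z/cos(z), z)


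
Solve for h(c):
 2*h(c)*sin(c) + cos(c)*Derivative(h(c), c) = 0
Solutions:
 h(c) = C1*cos(c)^2


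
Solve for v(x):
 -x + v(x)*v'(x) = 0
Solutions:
 v(x) = -sqrt(C1 + x^2)
 v(x) = sqrt(C1 + x^2)


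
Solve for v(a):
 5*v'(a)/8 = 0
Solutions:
 v(a) = C1


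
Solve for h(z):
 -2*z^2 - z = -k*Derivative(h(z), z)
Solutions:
 h(z) = C1 + 2*z^3/(3*k) + z^2/(2*k)


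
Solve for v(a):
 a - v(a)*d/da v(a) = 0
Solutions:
 v(a) = -sqrt(C1 + a^2)
 v(a) = sqrt(C1 + a^2)


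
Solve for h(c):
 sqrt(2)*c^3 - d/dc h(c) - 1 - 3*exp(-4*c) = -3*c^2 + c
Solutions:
 h(c) = C1 + sqrt(2)*c^4/4 + c^3 - c^2/2 - c + 3*exp(-4*c)/4


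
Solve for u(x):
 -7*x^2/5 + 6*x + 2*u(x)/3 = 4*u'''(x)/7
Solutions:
 u(x) = C3*exp(6^(2/3)*7^(1/3)*x/6) + 21*x^2/10 - 9*x + (C1*sin(2^(2/3)*3^(1/6)*7^(1/3)*x/4) + C2*cos(2^(2/3)*3^(1/6)*7^(1/3)*x/4))*exp(-6^(2/3)*7^(1/3)*x/12)


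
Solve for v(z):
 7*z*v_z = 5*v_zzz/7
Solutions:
 v(z) = C1 + Integral(C2*airyai(35^(2/3)*z/5) + C3*airybi(35^(2/3)*z/5), z)


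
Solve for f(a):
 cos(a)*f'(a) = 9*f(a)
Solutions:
 f(a) = C1*sqrt(sin(a) + 1)*(sin(a)^4 + 4*sin(a)^3 + 6*sin(a)^2 + 4*sin(a) + 1)/(sqrt(sin(a) - 1)*(sin(a)^4 - 4*sin(a)^3 + 6*sin(a)^2 - 4*sin(a) + 1))


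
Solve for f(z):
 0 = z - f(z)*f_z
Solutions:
 f(z) = -sqrt(C1 + z^2)
 f(z) = sqrt(C1 + z^2)


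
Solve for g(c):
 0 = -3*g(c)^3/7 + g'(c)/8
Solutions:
 g(c) = -sqrt(14)*sqrt(-1/(C1 + 24*c))/2
 g(c) = sqrt(14)*sqrt(-1/(C1 + 24*c))/2


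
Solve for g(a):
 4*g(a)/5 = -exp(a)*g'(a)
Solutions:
 g(a) = C1*exp(4*exp(-a)/5)


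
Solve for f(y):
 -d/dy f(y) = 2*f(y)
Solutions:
 f(y) = C1*exp(-2*y)


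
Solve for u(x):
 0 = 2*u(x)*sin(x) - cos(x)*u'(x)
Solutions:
 u(x) = C1/cos(x)^2


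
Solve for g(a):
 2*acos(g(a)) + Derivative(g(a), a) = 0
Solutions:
 Integral(1/acos(_y), (_y, g(a))) = C1 - 2*a


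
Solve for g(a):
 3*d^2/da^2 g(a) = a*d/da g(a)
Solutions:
 g(a) = C1 + C2*erfi(sqrt(6)*a/6)


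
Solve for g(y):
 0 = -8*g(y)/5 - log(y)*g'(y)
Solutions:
 g(y) = C1*exp(-8*li(y)/5)


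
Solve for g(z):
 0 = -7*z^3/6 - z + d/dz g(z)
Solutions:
 g(z) = C1 + 7*z^4/24 + z^2/2


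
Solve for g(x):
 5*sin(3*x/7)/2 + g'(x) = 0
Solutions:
 g(x) = C1 + 35*cos(3*x/7)/6


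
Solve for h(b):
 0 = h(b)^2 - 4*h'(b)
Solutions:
 h(b) = -4/(C1 + b)


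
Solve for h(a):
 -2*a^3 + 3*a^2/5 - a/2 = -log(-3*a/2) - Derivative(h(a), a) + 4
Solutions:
 h(a) = C1 + a^4/2 - a^3/5 + a^2/4 - a*log(-a) + a*(-log(3) + log(2) + 5)


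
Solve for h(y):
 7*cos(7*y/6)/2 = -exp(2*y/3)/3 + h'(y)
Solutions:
 h(y) = C1 + exp(2*y/3)/2 + 3*sin(7*y/6)


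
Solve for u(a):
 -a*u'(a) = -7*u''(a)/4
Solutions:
 u(a) = C1 + C2*erfi(sqrt(14)*a/7)


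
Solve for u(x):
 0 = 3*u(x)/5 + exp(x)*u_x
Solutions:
 u(x) = C1*exp(3*exp(-x)/5)


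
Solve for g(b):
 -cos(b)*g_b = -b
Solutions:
 g(b) = C1 + Integral(b/cos(b), b)


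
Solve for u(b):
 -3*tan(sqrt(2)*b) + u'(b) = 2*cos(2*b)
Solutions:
 u(b) = C1 - 3*sqrt(2)*log(cos(sqrt(2)*b))/2 + sin(2*b)


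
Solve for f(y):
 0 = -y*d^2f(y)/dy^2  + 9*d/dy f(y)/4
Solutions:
 f(y) = C1 + C2*y^(13/4)


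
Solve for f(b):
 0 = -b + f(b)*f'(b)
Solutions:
 f(b) = -sqrt(C1 + b^2)
 f(b) = sqrt(C1 + b^2)


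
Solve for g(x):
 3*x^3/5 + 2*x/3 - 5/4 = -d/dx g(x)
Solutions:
 g(x) = C1 - 3*x^4/20 - x^2/3 + 5*x/4


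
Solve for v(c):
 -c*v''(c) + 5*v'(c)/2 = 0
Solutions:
 v(c) = C1 + C2*c^(7/2)


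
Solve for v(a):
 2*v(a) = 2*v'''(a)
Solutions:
 v(a) = C3*exp(a) + (C1*sin(sqrt(3)*a/2) + C2*cos(sqrt(3)*a/2))*exp(-a/2)


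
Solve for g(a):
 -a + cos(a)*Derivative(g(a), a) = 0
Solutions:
 g(a) = C1 + Integral(a/cos(a), a)


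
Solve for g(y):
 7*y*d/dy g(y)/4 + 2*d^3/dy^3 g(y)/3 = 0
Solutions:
 g(y) = C1 + Integral(C2*airyai(-21^(1/3)*y/2) + C3*airybi(-21^(1/3)*y/2), y)


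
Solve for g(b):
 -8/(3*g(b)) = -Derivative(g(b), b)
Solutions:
 g(b) = -sqrt(C1 + 48*b)/3
 g(b) = sqrt(C1 + 48*b)/3


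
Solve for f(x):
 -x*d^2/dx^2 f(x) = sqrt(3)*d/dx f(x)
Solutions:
 f(x) = C1 + C2*x^(1 - sqrt(3))


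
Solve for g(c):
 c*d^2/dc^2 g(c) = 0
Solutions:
 g(c) = C1 + C2*c


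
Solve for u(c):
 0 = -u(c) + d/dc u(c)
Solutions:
 u(c) = C1*exp(c)


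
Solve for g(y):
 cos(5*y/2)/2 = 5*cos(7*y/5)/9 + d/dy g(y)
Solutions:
 g(y) = C1 - 25*sin(7*y/5)/63 + sin(5*y/2)/5


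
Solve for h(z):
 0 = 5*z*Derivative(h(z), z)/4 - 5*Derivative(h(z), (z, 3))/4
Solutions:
 h(z) = C1 + Integral(C2*airyai(z) + C3*airybi(z), z)


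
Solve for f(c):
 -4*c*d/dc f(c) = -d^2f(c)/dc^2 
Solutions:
 f(c) = C1 + C2*erfi(sqrt(2)*c)


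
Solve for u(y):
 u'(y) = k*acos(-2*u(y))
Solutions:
 Integral(1/acos(-2*_y), (_y, u(y))) = C1 + k*y


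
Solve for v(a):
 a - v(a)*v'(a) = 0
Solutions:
 v(a) = -sqrt(C1 + a^2)
 v(a) = sqrt(C1 + a^2)


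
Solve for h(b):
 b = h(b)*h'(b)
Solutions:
 h(b) = -sqrt(C1 + b^2)
 h(b) = sqrt(C1 + b^2)


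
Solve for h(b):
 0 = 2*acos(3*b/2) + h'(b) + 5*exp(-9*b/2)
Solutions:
 h(b) = C1 - 2*b*acos(3*b/2) + 2*sqrt(4 - 9*b^2)/3 + 10*exp(-9*b/2)/9


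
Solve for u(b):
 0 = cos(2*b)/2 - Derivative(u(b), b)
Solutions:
 u(b) = C1 + sin(2*b)/4


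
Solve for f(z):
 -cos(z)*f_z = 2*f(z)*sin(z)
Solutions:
 f(z) = C1*cos(z)^2


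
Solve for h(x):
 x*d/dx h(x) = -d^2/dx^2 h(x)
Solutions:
 h(x) = C1 + C2*erf(sqrt(2)*x/2)


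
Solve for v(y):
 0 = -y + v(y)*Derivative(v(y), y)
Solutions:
 v(y) = -sqrt(C1 + y^2)
 v(y) = sqrt(C1 + y^2)


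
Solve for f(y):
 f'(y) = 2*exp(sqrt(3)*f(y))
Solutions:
 f(y) = sqrt(3)*(2*log(-1/(C1 + 2*y)) - log(3))/6


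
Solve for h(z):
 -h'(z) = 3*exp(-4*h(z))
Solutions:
 h(z) = log(-I*(C1 - 12*z)^(1/4))
 h(z) = log(I*(C1 - 12*z)^(1/4))
 h(z) = log(-(C1 - 12*z)^(1/4))
 h(z) = log(C1 - 12*z)/4


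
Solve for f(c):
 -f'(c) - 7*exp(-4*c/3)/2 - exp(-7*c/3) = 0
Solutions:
 f(c) = C1 + 21*exp(-4*c/3)/8 + 3*exp(-7*c/3)/7


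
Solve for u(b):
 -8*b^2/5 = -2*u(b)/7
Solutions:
 u(b) = 28*b^2/5


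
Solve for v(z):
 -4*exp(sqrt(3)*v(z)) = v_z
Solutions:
 v(z) = sqrt(3)*(2*log(1/(C1 + 4*z)) - log(3))/6


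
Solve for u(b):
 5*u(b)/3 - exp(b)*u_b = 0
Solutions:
 u(b) = C1*exp(-5*exp(-b)/3)


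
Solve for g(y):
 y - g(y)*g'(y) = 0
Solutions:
 g(y) = -sqrt(C1 + y^2)
 g(y) = sqrt(C1 + y^2)


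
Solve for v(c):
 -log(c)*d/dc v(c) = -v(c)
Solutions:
 v(c) = C1*exp(li(c))


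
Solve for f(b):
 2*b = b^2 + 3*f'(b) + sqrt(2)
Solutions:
 f(b) = C1 - b^3/9 + b^2/3 - sqrt(2)*b/3


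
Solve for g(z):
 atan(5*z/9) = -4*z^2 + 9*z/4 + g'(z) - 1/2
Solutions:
 g(z) = C1 + 4*z^3/3 - 9*z^2/8 + z*atan(5*z/9) + z/2 - 9*log(25*z^2 + 81)/10


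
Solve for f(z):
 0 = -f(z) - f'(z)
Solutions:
 f(z) = C1*exp(-z)


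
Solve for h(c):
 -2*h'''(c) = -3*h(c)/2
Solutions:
 h(c) = C3*exp(6^(1/3)*c/2) + (C1*sin(2^(1/3)*3^(5/6)*c/4) + C2*cos(2^(1/3)*3^(5/6)*c/4))*exp(-6^(1/3)*c/4)


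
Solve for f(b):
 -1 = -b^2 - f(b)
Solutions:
 f(b) = 1 - b^2


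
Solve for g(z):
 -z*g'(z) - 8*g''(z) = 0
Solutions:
 g(z) = C1 + C2*erf(z/4)


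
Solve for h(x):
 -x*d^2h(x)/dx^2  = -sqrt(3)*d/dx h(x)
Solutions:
 h(x) = C1 + C2*x^(1 + sqrt(3))


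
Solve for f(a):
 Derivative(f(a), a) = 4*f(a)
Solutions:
 f(a) = C1*exp(4*a)


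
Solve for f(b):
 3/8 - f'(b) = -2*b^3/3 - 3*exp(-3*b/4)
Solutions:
 f(b) = C1 + b^4/6 + 3*b/8 - 4*exp(-3*b/4)


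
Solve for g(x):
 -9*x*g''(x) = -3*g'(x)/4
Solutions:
 g(x) = C1 + C2*x^(13/12)


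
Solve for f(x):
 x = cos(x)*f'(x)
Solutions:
 f(x) = C1 + Integral(x/cos(x), x)


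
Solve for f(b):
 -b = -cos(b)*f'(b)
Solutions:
 f(b) = C1 + Integral(b/cos(b), b)


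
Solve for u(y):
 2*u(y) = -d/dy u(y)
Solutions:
 u(y) = C1*exp(-2*y)


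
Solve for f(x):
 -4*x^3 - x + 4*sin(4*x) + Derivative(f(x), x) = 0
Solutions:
 f(x) = C1 + x^4 + x^2/2 + cos(4*x)


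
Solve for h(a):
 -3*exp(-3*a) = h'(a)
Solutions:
 h(a) = C1 + exp(-3*a)


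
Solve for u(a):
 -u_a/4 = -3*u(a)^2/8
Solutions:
 u(a) = -2/(C1 + 3*a)


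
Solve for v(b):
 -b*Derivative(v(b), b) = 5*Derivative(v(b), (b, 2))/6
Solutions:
 v(b) = C1 + C2*erf(sqrt(15)*b/5)


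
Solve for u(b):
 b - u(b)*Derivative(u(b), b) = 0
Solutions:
 u(b) = -sqrt(C1 + b^2)
 u(b) = sqrt(C1 + b^2)


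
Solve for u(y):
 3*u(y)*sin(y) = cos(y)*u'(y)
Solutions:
 u(y) = C1/cos(y)^3


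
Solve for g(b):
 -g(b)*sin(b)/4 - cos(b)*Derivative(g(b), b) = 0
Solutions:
 g(b) = C1*cos(b)^(1/4)


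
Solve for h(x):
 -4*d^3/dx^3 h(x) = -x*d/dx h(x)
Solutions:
 h(x) = C1 + Integral(C2*airyai(2^(1/3)*x/2) + C3*airybi(2^(1/3)*x/2), x)


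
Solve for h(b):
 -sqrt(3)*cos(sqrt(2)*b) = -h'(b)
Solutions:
 h(b) = C1 + sqrt(6)*sin(sqrt(2)*b)/2


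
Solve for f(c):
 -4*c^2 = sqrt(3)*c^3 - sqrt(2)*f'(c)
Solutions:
 f(c) = C1 + sqrt(6)*c^4/8 + 2*sqrt(2)*c^3/3


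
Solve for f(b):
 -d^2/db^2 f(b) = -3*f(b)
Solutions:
 f(b) = C1*exp(-sqrt(3)*b) + C2*exp(sqrt(3)*b)


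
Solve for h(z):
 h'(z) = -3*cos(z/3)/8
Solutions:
 h(z) = C1 - 9*sin(z/3)/8


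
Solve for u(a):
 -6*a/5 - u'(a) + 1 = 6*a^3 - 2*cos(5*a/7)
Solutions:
 u(a) = C1 - 3*a^4/2 - 3*a^2/5 + a + 14*sin(5*a/7)/5


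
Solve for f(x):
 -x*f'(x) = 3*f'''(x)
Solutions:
 f(x) = C1 + Integral(C2*airyai(-3^(2/3)*x/3) + C3*airybi(-3^(2/3)*x/3), x)


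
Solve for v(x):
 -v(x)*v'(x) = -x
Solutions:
 v(x) = -sqrt(C1 + x^2)
 v(x) = sqrt(C1 + x^2)


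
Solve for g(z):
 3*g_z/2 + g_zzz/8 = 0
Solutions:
 g(z) = C1 + C2*sin(2*sqrt(3)*z) + C3*cos(2*sqrt(3)*z)


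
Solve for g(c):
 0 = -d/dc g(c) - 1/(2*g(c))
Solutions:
 g(c) = -sqrt(C1 - c)
 g(c) = sqrt(C1 - c)


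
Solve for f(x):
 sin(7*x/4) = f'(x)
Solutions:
 f(x) = C1 - 4*cos(7*x/4)/7


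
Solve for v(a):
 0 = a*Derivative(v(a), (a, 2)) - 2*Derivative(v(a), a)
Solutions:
 v(a) = C1 + C2*a^3


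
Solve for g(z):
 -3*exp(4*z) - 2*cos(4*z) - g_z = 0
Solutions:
 g(z) = C1 - 3*exp(4*z)/4 - sin(4*z)/2


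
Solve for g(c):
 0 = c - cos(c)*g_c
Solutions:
 g(c) = C1 + Integral(c/cos(c), c)


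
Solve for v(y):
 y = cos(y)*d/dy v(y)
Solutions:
 v(y) = C1 + Integral(y/cos(y), y)


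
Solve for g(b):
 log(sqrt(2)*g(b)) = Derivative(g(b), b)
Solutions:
 -2*Integral(1/(2*log(_y) + log(2)), (_y, g(b))) = C1 - b


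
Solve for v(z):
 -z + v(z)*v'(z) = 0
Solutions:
 v(z) = -sqrt(C1 + z^2)
 v(z) = sqrt(C1 + z^2)


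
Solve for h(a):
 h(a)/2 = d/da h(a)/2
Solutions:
 h(a) = C1*exp(a)


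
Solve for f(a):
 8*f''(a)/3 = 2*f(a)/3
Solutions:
 f(a) = C1*exp(-a/2) + C2*exp(a/2)


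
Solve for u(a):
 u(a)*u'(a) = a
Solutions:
 u(a) = -sqrt(C1 + a^2)
 u(a) = sqrt(C1 + a^2)


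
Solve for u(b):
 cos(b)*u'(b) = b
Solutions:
 u(b) = C1 + Integral(b/cos(b), b)


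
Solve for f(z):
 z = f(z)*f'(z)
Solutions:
 f(z) = -sqrt(C1 + z^2)
 f(z) = sqrt(C1 + z^2)


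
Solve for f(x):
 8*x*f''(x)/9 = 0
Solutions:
 f(x) = C1 + C2*x


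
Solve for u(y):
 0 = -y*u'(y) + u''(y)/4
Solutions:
 u(y) = C1 + C2*erfi(sqrt(2)*y)


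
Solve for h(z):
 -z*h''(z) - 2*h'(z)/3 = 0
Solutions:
 h(z) = C1 + C2*z^(1/3)


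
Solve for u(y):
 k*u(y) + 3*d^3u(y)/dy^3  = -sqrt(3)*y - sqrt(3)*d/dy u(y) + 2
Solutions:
 u(y) = C1*exp(2^(1/3)*y*(-2^(1/3)*(9*k + sqrt(3)*sqrt(27*k^2 + 4*sqrt(3)))^(1/3) + 2*sqrt(3)/(9*k + sqrt(3)*sqrt(27*k^2 + 4*sqrt(3)))^(1/3))/6) + C2*exp(2^(1/3)*y*(2^(1/3)*(9*k + sqrt(3)*sqrt(27*k^2 + 4*sqrt(3)))^(1/3) - 2^(1/3)*sqrt(3)*I*(9*k + sqrt(3)*sqrt(27*k^2 + 4*sqrt(3)))^(1/3) + 8*sqrt(3)/((-1 + sqrt(3)*I)*(9*k + sqrt(3)*sqrt(27*k^2 + 4*sqrt(3)))^(1/3)))/12) + C3*exp(2^(1/3)*y*(2^(1/3)*(9*k + sqrt(3)*sqrt(27*k^2 + 4*sqrt(3)))^(1/3) + 2^(1/3)*sqrt(3)*I*(9*k + sqrt(3)*sqrt(27*k^2 + 4*sqrt(3)))^(1/3) - 8*sqrt(3)/((1 + sqrt(3)*I)*(9*k + sqrt(3)*sqrt(27*k^2 + 4*sqrt(3)))^(1/3)))/12) - sqrt(3)*y/k + 2/k + 3/k^2


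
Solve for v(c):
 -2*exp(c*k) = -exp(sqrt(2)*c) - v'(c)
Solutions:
 v(c) = C1 - sqrt(2)*exp(sqrt(2)*c)/2 + 2*exp(c*k)/k


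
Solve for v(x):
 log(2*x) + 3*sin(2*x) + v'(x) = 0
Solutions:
 v(x) = C1 - x*log(x) - x*log(2) + x + 3*cos(2*x)/2


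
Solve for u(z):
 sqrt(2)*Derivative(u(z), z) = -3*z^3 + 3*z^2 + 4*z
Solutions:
 u(z) = C1 - 3*sqrt(2)*z^4/8 + sqrt(2)*z^3/2 + sqrt(2)*z^2


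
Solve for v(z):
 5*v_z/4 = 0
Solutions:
 v(z) = C1


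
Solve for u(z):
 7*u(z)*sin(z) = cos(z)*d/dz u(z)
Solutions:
 u(z) = C1/cos(z)^7


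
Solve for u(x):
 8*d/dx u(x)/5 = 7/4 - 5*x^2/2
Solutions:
 u(x) = C1 - 25*x^3/48 + 35*x/32


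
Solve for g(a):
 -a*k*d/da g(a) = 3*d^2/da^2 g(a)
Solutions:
 g(a) = Piecewise((-sqrt(6)*sqrt(pi)*C1*erf(sqrt(6)*a*sqrt(k)/6)/(2*sqrt(k)) - C2, (k > 0) | (k < 0)), (-C1*a - C2, True))


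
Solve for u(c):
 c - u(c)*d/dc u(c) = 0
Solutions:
 u(c) = -sqrt(C1 + c^2)
 u(c) = sqrt(C1 + c^2)


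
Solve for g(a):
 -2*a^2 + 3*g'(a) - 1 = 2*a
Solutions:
 g(a) = C1 + 2*a^3/9 + a^2/3 + a/3


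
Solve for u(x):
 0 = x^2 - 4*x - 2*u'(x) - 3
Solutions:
 u(x) = C1 + x^3/6 - x^2 - 3*x/2


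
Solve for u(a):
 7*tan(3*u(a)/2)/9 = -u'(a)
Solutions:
 u(a) = -2*asin(C1*exp(-7*a/6))/3 + 2*pi/3
 u(a) = 2*asin(C1*exp(-7*a/6))/3


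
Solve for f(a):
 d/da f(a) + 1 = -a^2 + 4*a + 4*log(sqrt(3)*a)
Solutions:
 f(a) = C1 - a^3/3 + 2*a^2 + 4*a*log(a) - 5*a + a*log(9)


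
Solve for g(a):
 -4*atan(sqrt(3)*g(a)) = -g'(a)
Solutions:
 Integral(1/atan(sqrt(3)*_y), (_y, g(a))) = C1 + 4*a


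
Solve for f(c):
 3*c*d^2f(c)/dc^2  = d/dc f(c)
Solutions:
 f(c) = C1 + C2*c^(4/3)


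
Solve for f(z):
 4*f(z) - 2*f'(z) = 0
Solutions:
 f(z) = C1*exp(2*z)


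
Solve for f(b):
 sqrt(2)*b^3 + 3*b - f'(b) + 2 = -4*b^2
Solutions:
 f(b) = C1 + sqrt(2)*b^4/4 + 4*b^3/3 + 3*b^2/2 + 2*b


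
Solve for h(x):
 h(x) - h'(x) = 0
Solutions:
 h(x) = C1*exp(x)


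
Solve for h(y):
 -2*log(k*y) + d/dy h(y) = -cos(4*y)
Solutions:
 h(y) = C1 + 2*y*log(k*y) - 2*y - sin(4*y)/4


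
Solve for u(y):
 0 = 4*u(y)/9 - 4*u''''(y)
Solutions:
 u(y) = C1*exp(-sqrt(3)*y/3) + C2*exp(sqrt(3)*y/3) + C3*sin(sqrt(3)*y/3) + C4*cos(sqrt(3)*y/3)


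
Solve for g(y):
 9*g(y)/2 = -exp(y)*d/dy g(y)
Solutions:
 g(y) = C1*exp(9*exp(-y)/2)


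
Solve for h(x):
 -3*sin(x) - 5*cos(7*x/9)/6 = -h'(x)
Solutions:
 h(x) = C1 + 15*sin(7*x/9)/14 - 3*cos(x)


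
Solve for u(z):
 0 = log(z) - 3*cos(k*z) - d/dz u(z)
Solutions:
 u(z) = C1 + z*log(z) - z - 3*Piecewise((sin(k*z)/k, Ne(k, 0)), (z, True))


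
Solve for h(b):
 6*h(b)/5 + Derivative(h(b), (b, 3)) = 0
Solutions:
 h(b) = C3*exp(-5^(2/3)*6^(1/3)*b/5) + (C1*sin(2^(1/3)*3^(5/6)*5^(2/3)*b/10) + C2*cos(2^(1/3)*3^(5/6)*5^(2/3)*b/10))*exp(5^(2/3)*6^(1/3)*b/10)


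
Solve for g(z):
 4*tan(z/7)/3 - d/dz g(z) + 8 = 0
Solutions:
 g(z) = C1 + 8*z - 28*log(cos(z/7))/3


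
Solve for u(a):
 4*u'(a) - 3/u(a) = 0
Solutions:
 u(a) = -sqrt(C1 + 6*a)/2
 u(a) = sqrt(C1 + 6*a)/2


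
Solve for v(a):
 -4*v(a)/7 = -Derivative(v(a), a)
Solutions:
 v(a) = C1*exp(4*a/7)


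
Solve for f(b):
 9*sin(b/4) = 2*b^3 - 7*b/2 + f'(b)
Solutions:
 f(b) = C1 - b^4/2 + 7*b^2/4 - 36*cos(b/4)


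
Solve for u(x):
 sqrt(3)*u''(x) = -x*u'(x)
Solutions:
 u(x) = C1 + C2*erf(sqrt(2)*3^(3/4)*x/6)


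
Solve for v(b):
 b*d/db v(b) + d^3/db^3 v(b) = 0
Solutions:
 v(b) = C1 + Integral(C2*airyai(-b) + C3*airybi(-b), b)


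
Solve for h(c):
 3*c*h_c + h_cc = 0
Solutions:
 h(c) = C1 + C2*erf(sqrt(6)*c/2)


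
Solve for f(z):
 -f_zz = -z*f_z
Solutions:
 f(z) = C1 + C2*erfi(sqrt(2)*z/2)


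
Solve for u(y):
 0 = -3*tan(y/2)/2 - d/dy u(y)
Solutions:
 u(y) = C1 + 3*log(cos(y/2))


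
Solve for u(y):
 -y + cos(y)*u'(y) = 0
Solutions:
 u(y) = C1 + Integral(y/cos(y), y)


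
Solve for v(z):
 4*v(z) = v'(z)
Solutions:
 v(z) = C1*exp(4*z)


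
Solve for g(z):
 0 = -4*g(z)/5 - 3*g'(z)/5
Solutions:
 g(z) = C1*exp(-4*z/3)


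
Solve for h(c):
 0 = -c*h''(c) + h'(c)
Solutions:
 h(c) = C1 + C2*c^2


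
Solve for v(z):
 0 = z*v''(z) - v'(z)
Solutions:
 v(z) = C1 + C2*z^2


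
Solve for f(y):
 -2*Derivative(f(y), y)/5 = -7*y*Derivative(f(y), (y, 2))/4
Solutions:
 f(y) = C1 + C2*y^(43/35)


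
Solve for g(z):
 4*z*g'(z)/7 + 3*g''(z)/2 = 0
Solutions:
 g(z) = C1 + C2*erf(2*sqrt(21)*z/21)


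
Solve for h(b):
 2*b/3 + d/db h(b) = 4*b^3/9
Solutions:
 h(b) = C1 + b^4/9 - b^2/3


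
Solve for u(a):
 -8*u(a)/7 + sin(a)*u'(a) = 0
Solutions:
 u(a) = C1*(cos(a) - 1)^(4/7)/(cos(a) + 1)^(4/7)


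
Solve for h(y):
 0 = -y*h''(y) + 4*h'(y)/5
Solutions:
 h(y) = C1 + C2*y^(9/5)


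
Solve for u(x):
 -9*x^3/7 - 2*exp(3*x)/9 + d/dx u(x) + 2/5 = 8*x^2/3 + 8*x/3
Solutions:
 u(x) = C1 + 9*x^4/28 + 8*x^3/9 + 4*x^2/3 - 2*x/5 + 2*exp(3*x)/27


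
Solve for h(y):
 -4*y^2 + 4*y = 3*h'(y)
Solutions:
 h(y) = C1 - 4*y^3/9 + 2*y^2/3


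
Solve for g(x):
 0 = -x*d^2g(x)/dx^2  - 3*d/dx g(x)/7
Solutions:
 g(x) = C1 + C2*x^(4/7)


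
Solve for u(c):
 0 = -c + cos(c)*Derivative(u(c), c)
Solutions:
 u(c) = C1 + Integral(c/cos(c), c)


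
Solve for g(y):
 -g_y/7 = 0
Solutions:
 g(y) = C1


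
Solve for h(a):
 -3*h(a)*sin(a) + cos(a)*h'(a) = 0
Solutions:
 h(a) = C1/cos(a)^3


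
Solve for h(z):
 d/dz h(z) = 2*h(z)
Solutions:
 h(z) = C1*exp(2*z)


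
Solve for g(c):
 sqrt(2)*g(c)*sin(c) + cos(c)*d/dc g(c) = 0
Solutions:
 g(c) = C1*cos(c)^(sqrt(2))


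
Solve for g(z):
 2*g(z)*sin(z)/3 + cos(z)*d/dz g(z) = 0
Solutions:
 g(z) = C1*cos(z)^(2/3)


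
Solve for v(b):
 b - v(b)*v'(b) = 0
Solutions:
 v(b) = -sqrt(C1 + b^2)
 v(b) = sqrt(C1 + b^2)


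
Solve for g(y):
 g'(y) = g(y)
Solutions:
 g(y) = C1*exp(y)


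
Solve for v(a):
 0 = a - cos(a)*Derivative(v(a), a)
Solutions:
 v(a) = C1 + Integral(a/cos(a), a)


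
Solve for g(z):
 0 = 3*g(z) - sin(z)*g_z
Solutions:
 g(z) = C1*(cos(z) - 1)^(3/2)/(cos(z) + 1)^(3/2)


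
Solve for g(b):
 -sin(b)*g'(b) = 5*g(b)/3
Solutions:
 g(b) = C1*(cos(b) + 1)^(5/6)/(cos(b) - 1)^(5/6)


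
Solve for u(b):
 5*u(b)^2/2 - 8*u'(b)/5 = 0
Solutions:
 u(b) = -16/(C1 + 25*b)


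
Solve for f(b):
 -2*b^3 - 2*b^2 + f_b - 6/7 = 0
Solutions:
 f(b) = C1 + b^4/2 + 2*b^3/3 + 6*b/7


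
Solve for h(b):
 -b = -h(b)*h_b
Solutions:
 h(b) = -sqrt(C1 + b^2)
 h(b) = sqrt(C1 + b^2)


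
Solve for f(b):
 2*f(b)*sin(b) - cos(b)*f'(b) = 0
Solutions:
 f(b) = C1/cos(b)^2


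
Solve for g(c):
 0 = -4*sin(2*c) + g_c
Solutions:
 g(c) = C1 - 2*cos(2*c)


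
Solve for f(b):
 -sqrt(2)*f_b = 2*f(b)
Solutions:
 f(b) = C1*exp(-sqrt(2)*b)


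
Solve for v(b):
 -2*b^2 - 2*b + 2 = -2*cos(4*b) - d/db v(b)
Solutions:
 v(b) = C1 + 2*b^3/3 + b^2 - 2*b - sin(4*b)/2


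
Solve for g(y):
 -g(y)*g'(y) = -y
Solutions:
 g(y) = -sqrt(C1 + y^2)
 g(y) = sqrt(C1 + y^2)


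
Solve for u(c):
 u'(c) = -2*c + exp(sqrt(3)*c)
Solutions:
 u(c) = C1 - c^2 + sqrt(3)*exp(sqrt(3)*c)/3


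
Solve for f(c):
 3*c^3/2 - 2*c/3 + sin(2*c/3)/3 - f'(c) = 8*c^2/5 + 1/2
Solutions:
 f(c) = C1 + 3*c^4/8 - 8*c^3/15 - c^2/3 - c/2 - cos(2*c/3)/2


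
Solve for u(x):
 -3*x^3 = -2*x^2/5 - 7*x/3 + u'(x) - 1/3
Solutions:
 u(x) = C1 - 3*x^4/4 + 2*x^3/15 + 7*x^2/6 + x/3


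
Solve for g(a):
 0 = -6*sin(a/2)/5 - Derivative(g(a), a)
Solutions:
 g(a) = C1 + 12*cos(a/2)/5


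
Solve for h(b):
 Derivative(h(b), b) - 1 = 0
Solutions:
 h(b) = C1 + b
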